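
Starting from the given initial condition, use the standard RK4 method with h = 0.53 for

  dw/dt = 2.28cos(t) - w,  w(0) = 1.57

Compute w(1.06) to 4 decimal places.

1.7000

RK4: k1 = f(t_n, w_n); k2 = f(t_n + h/2, w_n + (h/2)·k1); k3 = f(t_n + h/2, w_n + (h/2)·k2); k4 = f(t_n + h, w_n + h·k3); w_{n+1} = w_n + (h/6)·(k1 + 2k2 + 2k3 + k4).
t=0.000000, w=1.570000:
  k1 = f(0.000000, 1.570000) = 0.710000
  k2 = f(0.265000, 1.758150) = 0.442261
  k3 = f(0.265000, 1.687199) = 0.513212
  k4 = f(0.530000, 1.842002) = 0.125198
  w ← 1.570000 + (0.53/6)·(k1 + 2k2 + 2k3 + k4) = 1.812576
t=0.530000, w=1.812576:
  k1 = f(0.530000, 1.812576) = 0.154624
  k2 = f(0.795000, 1.853551) = -0.256902
  k3 = f(0.795000, 1.744497) = -0.147848
  k4 = f(1.060000, 1.734217) = -0.619588
  w ← 1.812576 + (0.53/6)·(k1 + 2k2 + 2k3 + k4) = 1.699998
w(1.06) ≈ 1.7000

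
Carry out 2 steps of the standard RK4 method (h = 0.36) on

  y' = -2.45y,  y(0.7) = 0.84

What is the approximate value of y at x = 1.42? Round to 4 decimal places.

0.1466

RK4: k1 = f(x_n, y_n); k2 = f(x_n + h/2, y_n + (h/2)·k1); k3 = f(x_n + h/2, y_n + (h/2)·k2); k4 = f(x_n + h, y_n + h·k3); y_{n+1} = y_n + (h/6)·(k1 + 2k2 + 2k3 + k4).
x=0.700000, y=0.840000:
  k1 = f(0.700000, 0.840000) = -2.058000
  k2 = f(0.880000, 0.469560) = -1.150422
  k3 = f(0.880000, 0.632924) = -1.550664
  k4 = f(1.060000, 0.281761) = -0.690314
  y ← 0.840000 + (0.36/6)·(k1 + 2k2 + 2k3 + k4) = 0.350971
x=1.060000, y=0.350971:
  k1 = f(1.060000, 0.350971) = -0.859879
  k2 = f(1.240000, 0.196193) = -0.480672
  k3 = f(1.240000, 0.264450) = -0.647902
  k4 = f(1.420000, 0.117726) = -0.288429
  y ← 0.350971 + (0.36/6)·(k1 + 2k2 + 2k3 + k4) = 0.146643
y(1.42) ≈ 0.1466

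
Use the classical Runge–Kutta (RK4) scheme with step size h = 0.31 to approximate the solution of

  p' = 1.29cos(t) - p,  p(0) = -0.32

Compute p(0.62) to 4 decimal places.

RK4: k1 = f(t_n, p_n); k2 = f(t_n + h/2, p_n + (h/2)·k1); k3 = f(t_n + h/2, p_n + (h/2)·k2); k4 = f(t_n + h, p_n + h·k3); p_{n+1} = p_n + (h/6)·(k1 + 2k2 + 2k3 + k4).
t=0.000000, p=-0.320000:
  k1 = f(0.000000, -0.320000) = 1.610000
  k2 = f(0.155000, -0.070450) = 1.344985
  k3 = f(0.155000, -0.111527) = 1.386062
  k4 = f(0.310000, 0.109679) = 1.118831
  p ← -0.320000 + (0.31/6)·(k1 + 2k2 + 2k3 + k4) = 0.103198
t=0.310000, p=0.103198:
  k1 = f(0.310000, 0.103198) = 1.125313
  k2 = f(0.465000, 0.277621) = 0.875409
  k3 = f(0.465000, 0.238886) = 0.914144
  k4 = f(0.620000, 0.386582) = 0.663321
  p ← 0.103198 + (0.31/6)·(k1 + 2k2 + 2k3 + k4) = 0.380531
p(0.62) ≈ 0.3805

0.3805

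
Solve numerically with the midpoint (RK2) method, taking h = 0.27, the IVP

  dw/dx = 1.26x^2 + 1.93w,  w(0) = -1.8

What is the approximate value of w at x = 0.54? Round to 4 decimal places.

Midpoint: k1 = f(x_n, w_n); k2 = f(x_n + h/2, w_n + (h/2)·k1); w_{n+1} = w_n + h·k2.
x=0.000000, w=-1.800000:
  k1 = f(0.000000, -1.800000) = -3.474000
  k2 = f(0.135000, -2.268990) = -4.356187
  w ← -1.800000 + 0.27·(-4.356187) = -2.976171
x=0.270000, w=-2.976171:
  k1 = f(0.270000, -2.976171) = -5.652155
  k2 = f(0.405000, -3.739211) = -7.010007
  w ← -2.976171 + 0.27·(-7.010007) = -4.868872
w(0.54) ≈ -4.8689

-4.8689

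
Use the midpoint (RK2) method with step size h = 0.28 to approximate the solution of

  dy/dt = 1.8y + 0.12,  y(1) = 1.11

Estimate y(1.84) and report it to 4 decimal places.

5.0386

Midpoint: k1 = f(t_n, y_n); k2 = f(t_n + h/2, y_n + (h/2)·k1); y_{n+1} = y_n + h·k2.
t=1.000000, y=1.110000:
  k1 = f(1.000000, 1.110000) = 2.118000
  k2 = f(1.140000, 1.406520) = 2.651736
  y ← 1.110000 + 0.28·2.651736 = 1.852486
t=1.280000, y=1.852486:
  k1 = f(1.280000, 1.852486) = 3.454475
  k2 = f(1.420000, 2.336113) = 4.325003
  y ← 1.852486 + 0.28·4.325003 = 3.063487
t=1.560000, y=3.063487:
  k1 = f(1.560000, 3.063487) = 5.634276
  k2 = f(1.700000, 3.852285) = 7.054114
  y ← 3.063487 + 0.28·7.054114 = 5.038639
y(1.84) ≈ 5.0386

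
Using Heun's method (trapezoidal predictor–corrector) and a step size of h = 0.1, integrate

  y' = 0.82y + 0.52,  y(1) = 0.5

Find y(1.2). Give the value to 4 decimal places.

Heun: k1 = f(t_n, y_n); k2 = f(t_n + h, y_n + h·k1); y_{n+1} = y_n + (h/2)·(k1 + k2).
t=1.000000, y=0.500000:
  k1 = f(1.000000, 0.500000) = 0.930000
  k2 = f(1.100000, 0.593000) = 1.006260
  y ← 0.500000 + (0.1/2)·(0.930000 + 1.006260) = 0.596813
t=1.100000, y=0.596813:
  k1 = f(1.100000, 0.596813) = 1.009387
  k2 = f(1.200000, 0.697752) = 1.092156
  y ← 0.596813 + (0.1/2)·(1.009387 + 1.092156) = 0.701890
y(1.2) ≈ 0.7019

0.7019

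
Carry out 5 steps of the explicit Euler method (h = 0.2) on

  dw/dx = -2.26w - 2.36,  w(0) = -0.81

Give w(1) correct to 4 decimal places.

Euler: w_{n+1} = w_n + h·f(x_n, w_n).
x=0.000000, w=-0.810000: f=-0.529400 → w ← -0.810000 + 0.2·(-0.529400) = -0.915880
x=0.200000, w=-0.915880: f=-0.290111 → w ← -0.915880 + 0.2·(-0.290111) = -0.973902
x=0.400000, w=-0.973902: f=-0.158981 → w ← -0.973902 + 0.2·(-0.158981) = -1.005698
x=0.600000, w=-1.005698: f=-0.087122 → w ← -1.005698 + 0.2·(-0.087122) = -1.023123
x=0.800000, w=-1.023123: f=-0.047743 → w ← -1.023123 + 0.2·(-0.047743) = -1.032671
w(1) ≈ -1.0327

-1.0327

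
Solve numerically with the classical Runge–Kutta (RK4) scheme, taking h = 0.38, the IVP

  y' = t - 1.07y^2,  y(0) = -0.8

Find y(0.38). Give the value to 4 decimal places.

-1.0882

RK4: k1 = f(t_n, y_n); k2 = f(t_n + h/2, y_n + (h/2)·k1); k3 = f(t_n + h/2, y_n + (h/2)·k2); k4 = f(t_n + h, y_n + h·k3); y_{n+1} = y_n + (h/6)·(k1 + 2k2 + 2k3 + k4).
t=0.000000, y=-0.800000:
  k1 = f(0.000000, -0.800000) = -0.684800
  k2 = f(0.190000, -0.930112) = -0.735666
  k3 = f(0.190000, -0.939777) = -0.755003
  k4 = f(0.380000, -1.086901) = -0.884048
  y ← -0.800000 + (0.38/6)·(k1 + 2k2 + 2k3 + k4) = -1.088178
y(0.38) ≈ -1.0882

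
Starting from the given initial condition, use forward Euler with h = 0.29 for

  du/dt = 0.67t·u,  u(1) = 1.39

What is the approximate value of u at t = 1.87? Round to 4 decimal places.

Euler: u_{n+1} = u_n + h·f(t_n, u_n).
t=1.000000, u=1.390000: f=0.931300 → u ← 1.390000 + 0.29·0.931300 = 1.660077
t=1.290000, u=1.660077: f=1.434805 → u ← 1.660077 + 0.29·1.434805 = 2.076170
t=1.580000, u=2.076170: f=2.197834 → u ← 2.076170 + 0.29·2.197834 = 2.713542
u(1.87) ≈ 2.7135

2.7135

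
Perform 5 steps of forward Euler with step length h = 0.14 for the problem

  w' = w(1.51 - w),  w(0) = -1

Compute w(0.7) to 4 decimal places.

-8.2331

Euler: w_{n+1} = w_n + h·f(x_n, w_n).
x=0.000000, w=-1.000000: f=-2.510000 → w ← -1.000000 + 0.14·(-2.510000) = -1.351400
x=0.140000, w=-1.351400: f=-3.866896 → w ← -1.351400 + 0.14·(-3.866896) = -1.892765
x=0.280000, w=-1.892765: f=-6.440637 → w ← -1.892765 + 0.14·(-6.440637) = -2.794455
x=0.420000, w=-2.794455: f=-12.028603 → w ← -2.794455 + 0.14·(-12.028603) = -4.478459
x=0.560000, w=-4.478459: f=-26.819068 → w ← -4.478459 + 0.14·(-26.819068) = -8.233128
w(0.7) ≈ -8.2331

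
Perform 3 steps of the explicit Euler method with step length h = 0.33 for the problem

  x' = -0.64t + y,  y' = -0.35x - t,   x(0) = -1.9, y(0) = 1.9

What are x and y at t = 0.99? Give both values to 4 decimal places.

-0.0707, 2.0141

Euler on (x,y): x_{n+1} = x_n + h·x', y_{n+1} = y_n + h·y'.
0.000000: (-1.900000, 1.900000); f=(1.900000, 0.665000) → (-1.273000, 2.119450)
0.330000: (-1.273000, 2.119450); f=(1.908250, 0.115550) → (-0.643277, 2.157582)
0.660000: (-0.643277, 2.157582); f=(1.735181, -0.434853) → (-0.070668, 2.014080)
(x(0.99), y(0.99)) ≈ (-0.0707, 2.0141)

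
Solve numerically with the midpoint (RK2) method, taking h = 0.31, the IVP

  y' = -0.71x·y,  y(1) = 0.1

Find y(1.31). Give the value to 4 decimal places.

Midpoint: k1 = f(x_n, y_n); k2 = f(x_n + h/2, y_n + (h/2)·k1); y_{n+1} = y_n + h·k2.
x=1.000000, y=0.100000:
  k1 = f(1.000000, 0.100000) = -0.071000
  k2 = f(1.155000, 0.088995) = -0.072980
  y ← 0.100000 + 0.31·(-0.072980) = 0.077376
y(1.31) ≈ 0.0774

0.0774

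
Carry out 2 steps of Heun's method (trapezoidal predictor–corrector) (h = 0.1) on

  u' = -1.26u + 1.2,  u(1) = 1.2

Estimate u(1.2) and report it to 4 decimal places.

1.1450

Heun: k1 = f(t_n, u_n); k2 = f(t_n + h, u_n + h·k1); u_{n+1} = u_n + (h/2)·(k1 + k2).
t=1.000000, u=1.200000:
  k1 = f(1.000000, 1.200000) = -0.312000
  k2 = f(1.100000, 1.168800) = -0.272688
  u ← 1.200000 + (0.1/2)·(-0.312000 + (-0.272688)) = 1.170766
t=1.100000, u=1.170766:
  k1 = f(1.100000, 1.170766) = -0.275165
  k2 = f(1.200000, 1.143249) = -0.240494
  u ← 1.170766 + (0.1/2)·(-0.275165 + (-0.240494)) = 1.144983
u(1.2) ≈ 1.1450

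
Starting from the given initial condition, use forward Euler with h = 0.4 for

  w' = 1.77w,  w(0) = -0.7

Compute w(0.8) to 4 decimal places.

Euler: w_{n+1} = w_n + h·f(x_n, w_n).
x=0.000000, w=-0.700000: f=-1.239000 → w ← -0.700000 + 0.4·(-1.239000) = -1.195600
x=0.400000, w=-1.195600: f=-2.116212 → w ← -1.195600 + 0.4·(-2.116212) = -2.042085
w(0.8) ≈ -2.0421

-2.0421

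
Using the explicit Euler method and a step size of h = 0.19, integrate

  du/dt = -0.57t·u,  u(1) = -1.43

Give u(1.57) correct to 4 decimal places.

-0.9448

Euler: u_{n+1} = u_n + h·f(t_n, u_n).
t=1.000000, u=-1.430000: f=0.815100 → u ← -1.430000 + 0.19·0.815100 = -1.275131
t=1.190000, u=-1.275131: f=0.864921 → u ← -1.275131 + 0.19·0.864921 = -1.110796
t=1.380000, u=-1.110796: f=0.873752 → u ← -1.110796 + 0.19·0.873752 = -0.944783
u(1.57) ≈ -0.9448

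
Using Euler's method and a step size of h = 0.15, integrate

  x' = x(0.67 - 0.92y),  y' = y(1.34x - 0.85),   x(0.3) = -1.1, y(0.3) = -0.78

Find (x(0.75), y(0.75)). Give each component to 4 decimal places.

Euler on (x,y): x_{n+1} = x_n + h·x', y_{n+1} = y_n + h·y'.
0.300000: (-1.100000, -0.780000); f=(-1.526360, 1.812720) → (-1.328954, -0.508092)
0.450000: (-1.328954, -0.508092); f=(-1.511612, 1.336688) → (-1.555696, -0.307589)
0.600000: (-1.555696, -0.307589); f=(-1.482550, 0.902660) → (-1.778078, -0.172190)
(x(0.75), y(0.75)) ≈ (-1.7781, -0.1722)

-1.7781, -0.1722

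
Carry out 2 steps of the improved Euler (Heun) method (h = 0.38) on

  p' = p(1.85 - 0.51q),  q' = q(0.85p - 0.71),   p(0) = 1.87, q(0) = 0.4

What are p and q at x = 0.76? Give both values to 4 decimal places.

5.5858, 1.7868

Heun on (p,q): k1 = f(x_n, state_n); k2 = f(x_n + h, state_n + h·k1); state_{n+1} = state_n + (h/2)·(k1 + k2).
0.000000: (1.870000, 0.400000)
  k1 = (3.078020, 0.351800)
  predictor → (3.039648, 0.533684)
  k2 = (4.796020, 0.999964)
  → (3.366068, 0.656835)
0.380000: (3.366068, 0.656835)
  k1 = (5.099640, 1.412956)
  predictor → (5.303931, 1.193758)
  k2 = (6.583150, 4.534302)
  → (5.585798, 1.786814)
(p(0.76), q(0.76)) ≈ (5.5858, 1.7868)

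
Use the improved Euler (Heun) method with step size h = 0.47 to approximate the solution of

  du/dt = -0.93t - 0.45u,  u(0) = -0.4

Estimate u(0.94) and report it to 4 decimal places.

-0.6327

Heun: k1 = f(t_n, u_n); k2 = f(t_n + h, u_n + h·k1); u_{n+1} = u_n + (h/2)·(k1 + k2).
t=0.000000, u=-0.400000:
  k1 = f(0.000000, -0.400000) = 0.180000
  k2 = f(0.470000, -0.315400) = -0.295170
  u ← -0.400000 + (0.47/2)·(0.180000 + (-0.295170)) = -0.427065
t=0.470000, u=-0.427065:
  k1 = f(0.470000, -0.427065) = -0.244921
  k2 = f(0.940000, -0.542178) = -0.630220
  u ← -0.427065 + (0.47/2)·(-0.244921 + (-0.630220)) = -0.632723
u(0.94) ≈ -0.6327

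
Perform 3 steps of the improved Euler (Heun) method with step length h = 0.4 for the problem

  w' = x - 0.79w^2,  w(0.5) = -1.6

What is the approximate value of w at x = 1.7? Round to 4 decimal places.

-47.9211

Heun: k1 = f(x_n, w_n); k2 = f(x_n + h, w_n + h·k1); w_{n+1} = w_n + (h/2)·(k1 + k2).
x=0.500000, w=-1.600000:
  k1 = f(0.500000, -1.600000) = -1.522400
  k2 = f(0.900000, -2.208960) = -2.954808
  w ← -1.600000 + (0.4/2)·(-1.522400 + (-2.954808)) = -2.495442
x=0.900000, w=-2.495442:
  k1 = f(0.900000, -2.495442) = -4.019511
  k2 = f(1.300000, -4.103246) = -12.000937
  w ← -2.495442 + (0.4/2)·(-4.019511 + (-12.000937)) = -5.699531
x=1.300000, w=-5.699531:
  k1 = f(1.300000, -5.699531) = -24.362878
  k2 = f(1.700000, -15.444682) = -186.745189
  w ← -5.699531 + (0.4/2)·(-24.362878 + (-186.745189)) = -47.921145
w(1.7) ≈ -47.9211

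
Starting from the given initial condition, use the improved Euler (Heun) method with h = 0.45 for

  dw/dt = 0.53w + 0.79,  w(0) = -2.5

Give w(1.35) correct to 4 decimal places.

-3.5434

Heun: k1 = f(t_n, w_n); k2 = f(t_n + h, w_n + h·k1); w_{n+1} = w_n + (h/2)·(k1 + k2).
t=0.000000, w=-2.500000:
  k1 = f(0.000000, -2.500000) = -0.535000
  k2 = f(0.450000, -2.740750) = -0.662598
  w ← -2.500000 + (0.45/2)·(-0.535000 + (-0.662598)) = -2.769459
t=0.450000, w=-2.769459:
  k1 = f(0.450000, -2.769459) = -0.677814
  k2 = f(0.900000, -3.074476) = -0.839472
  w ← -2.769459 + (0.45/2)·(-0.677814 + (-0.839472)) = -3.110849
t=0.900000, w=-3.110849:
  k1 = f(0.900000, -3.110849) = -0.858750
  k2 = f(1.350000, -3.497286) = -1.063562
  w ← -3.110849 + (0.45/2)·(-0.858750 + (-1.063562)) = -3.543369
w(1.35) ≈ -3.5434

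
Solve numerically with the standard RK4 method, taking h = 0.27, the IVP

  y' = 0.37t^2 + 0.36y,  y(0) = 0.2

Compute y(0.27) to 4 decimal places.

0.2229

RK4: k1 = f(t_n, y_n); k2 = f(t_n + h/2, y_n + (h/2)·k1); k3 = f(t_n + h/2, y_n + (h/2)·k2); k4 = f(t_n + h, y_n + h·k3); y_{n+1} = y_n + (h/6)·(k1 + 2k2 + 2k3 + k4).
t=0.000000, y=0.200000:
  k1 = f(0.000000, 0.200000) = 0.072000
  k2 = f(0.135000, 0.209720) = 0.082242
  k3 = f(0.135000, 0.211103) = 0.082740
  k4 = f(0.270000, 0.222340) = 0.107015
  y ← 0.200000 + (0.27/6)·(k1 + 2k2 + 2k3 + k4) = 0.222904
y(0.27) ≈ 0.2229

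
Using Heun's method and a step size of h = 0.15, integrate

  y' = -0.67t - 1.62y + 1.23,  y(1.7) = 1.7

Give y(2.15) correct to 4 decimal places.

0.8010

Heun: k1 = f(t_n, y_n); k2 = f(t_n + h, y_n + h·k1); y_{n+1} = y_n + (h/2)·(k1 + k2).
t=1.700000, y=1.700000:
  k1 = f(1.700000, 1.700000) = -2.663000
  k2 = f(1.850000, 1.300550) = -2.116391
  y ← 1.700000 + (0.15/2)·(-2.663000 + (-2.116391)) = 1.341546
t=1.850000, y=1.341546:
  k1 = f(1.850000, 1.341546) = -2.182804
  k2 = f(2.000000, 1.014125) = -1.752883
  y ← 1.341546 + (0.15/2)·(-2.182804 + (-1.752883)) = 1.046369
t=2.000000, y=1.046369:
  k1 = f(2.000000, 1.046369) = -1.805118
  k2 = f(2.150000, 0.775601) = -1.466974
  y ← 1.046369 + (0.15/2)·(-1.805118 + (-1.466974)) = 0.800962
y(2.15) ≈ 0.8010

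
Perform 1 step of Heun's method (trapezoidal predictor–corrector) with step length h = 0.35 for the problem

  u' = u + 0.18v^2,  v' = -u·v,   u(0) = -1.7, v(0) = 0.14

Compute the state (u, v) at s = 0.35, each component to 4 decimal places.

Heun on (u,v): k1 = f(s_n, state_n); k2 = f(s_n + h, state_n + h·k1); state_{n+1} = state_n + (h/2)·(k1 + k2).
0.000000: (-1.700000, 0.140000)
  k1 = (-1.696472, 0.238000)
  predictor → (-2.293765, 0.223300)
  k2 = (-2.284790, 0.512198)
  → (-2.396721, 0.271285)
(u(0.35), v(0.35)) ≈ (-2.3967, 0.2713)

-2.3967, 0.2713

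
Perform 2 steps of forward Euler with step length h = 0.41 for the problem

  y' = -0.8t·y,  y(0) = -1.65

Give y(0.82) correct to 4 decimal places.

-1.4281

Euler: y_{n+1} = y_n + h·f(t_n, y_n).
t=0.000000, y=-1.650000: f=0.000000 → y ← -1.650000 + 0.41·0.000000 = -1.650000
t=0.410000, y=-1.650000: f=0.541200 → y ← -1.650000 + 0.41·0.541200 = -1.428108
y(0.82) ≈ -1.4281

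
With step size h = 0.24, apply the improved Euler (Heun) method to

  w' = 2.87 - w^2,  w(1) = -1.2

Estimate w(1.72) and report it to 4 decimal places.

0.4921

Heun: k1 = f(t_n, w_n); k2 = f(t_n + h, w_n + h·k1); w_{n+1} = w_n + (h/2)·(k1 + k2).
t=1.000000, w=-1.200000:
  k1 = f(1.000000, -1.200000) = 1.430000
  k2 = f(1.240000, -0.856800) = 2.135894
  w ← -1.200000 + (0.24/2)·(1.430000 + 2.135894) = -0.772093
t=1.240000, w=-0.772093:
  k1 = f(1.240000, -0.772093) = 2.273873
  k2 = f(1.480000, -0.226363) = 2.818760
  w ← -0.772093 + (0.24/2)·(2.273873 + 2.818760) = -0.160977
t=1.480000, w=-0.160977:
  k1 = f(1.480000, -0.160977) = 2.844086
  k2 = f(1.720000, 0.521604) = 2.597929
  w ← -0.160977 + (0.24/2)·(2.844086 + 2.597929) = 0.492065
w(1.72) ≈ 0.4921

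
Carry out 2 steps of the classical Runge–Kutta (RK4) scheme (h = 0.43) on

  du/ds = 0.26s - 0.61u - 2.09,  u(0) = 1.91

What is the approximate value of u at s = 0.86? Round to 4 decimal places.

RK4: k1 = f(s_n, u_n); k2 = f(s_n + h/2, u_n + (h/2)·k1); k3 = f(s_n + h/2, u_n + (h/2)·k2); k4 = f(s_n + h, u_n + h·k3); u_{n+1} = u_n + (h/6)·(k1 + 2k2 + 2k3 + k4).
s=0.000000, u=1.910000:
  k1 = f(0.000000, 1.910000) = -3.255100
  k2 = f(0.215000, 1.210154) = -2.772294
  k3 = f(0.215000, 1.313957) = -2.835614
  k4 = f(0.430000, 0.690686) = -2.399519
  u ← 1.910000 + (0.43/6)·(k1 + 2k2 + 2k3 + k4) = 0.700952
s=0.430000, u=0.700952:
  k1 = f(0.430000, 0.700952) = -2.405781
  k2 = f(0.645000, 0.183709) = -2.034363
  k3 = f(0.645000, 0.263564) = -2.083074
  k4 = f(0.860000, -0.194770) = -1.747591
  u ← 0.700952 + (0.43/6)·(k1 + 2k2 + 2k3 + k4) = -0.186872
u(0.86) ≈ -0.1869

-0.1869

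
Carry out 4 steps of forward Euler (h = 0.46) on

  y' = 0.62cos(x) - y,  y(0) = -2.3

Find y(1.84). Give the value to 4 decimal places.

0.0712

Euler: y_{n+1} = y_n + h·f(x_n, y_n).
x=0.000000, y=-2.300000: f=2.920000 → y ← -2.300000 + 0.46·2.920000 = -0.956800
x=0.460000, y=-0.956800: f=1.512353 → y ← -0.956800 + 0.46·1.512353 = -0.261118
x=0.920000, y=-0.261118: f=0.636726 → y ← -0.261118 + 0.46·0.636726 = 0.031776
x=1.380000, y=0.031776: f=0.085801 → y ← 0.031776 + 0.46·0.085801 = 0.071245
y(1.84) ≈ 0.0712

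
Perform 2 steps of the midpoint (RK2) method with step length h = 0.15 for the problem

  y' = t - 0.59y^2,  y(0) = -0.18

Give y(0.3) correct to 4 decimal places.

-0.1402

Midpoint: k1 = f(t_n, y_n); k2 = f(t_n + h/2, y_n + (h/2)·k1); y_{n+1} = y_n + h·k2.
t=0.000000, y=-0.180000:
  k1 = f(0.000000, -0.180000) = -0.019116
  k2 = f(0.075000, -0.181434) = 0.055578
  y ← -0.180000 + 0.15·0.055578 = -0.171663
t=0.150000, y=-0.171663:
  k1 = f(0.150000, -0.171663) = 0.132614
  k2 = f(0.225000, -0.161717) = 0.209570
  y ← -0.171663 + 0.15·0.209570 = -0.140228
y(0.3) ≈ -0.1402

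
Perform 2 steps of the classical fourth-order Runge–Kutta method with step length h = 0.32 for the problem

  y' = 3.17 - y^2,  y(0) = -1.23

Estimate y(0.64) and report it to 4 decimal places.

RK4: k1 = f(x_n, y_n); k2 = f(x_n + h/2, y_n + (h/2)·k1); k3 = f(x_n + h/2, y_n + (h/2)·k2); k4 = f(x_n + h, y_n + h·k3); y_{n+1} = y_n + (h/6)·(k1 + 2k2 + 2k3 + k4).
x=0.000000, y=-1.230000:
  k1 = f(0.000000, -1.230000) = 1.657100
  k2 = f(0.160000, -0.964864) = 2.239037
  k3 = f(0.160000, -0.871754) = 2.410045
  k4 = f(0.320000, -0.458786) = 2.959516
  y ← -1.230000 + (0.32/6)·(k1 + 2k2 + 2k3 + k4) = -0.487878
x=0.320000, y=-0.487878:
  k1 = f(0.320000, -0.487878) = 2.931975
  k2 = f(0.480000, -0.018762) = 3.169648
  k3 = f(0.480000, 0.019265) = 3.169629
  k4 = f(0.640000, 0.526403) = 2.892900
  y ← -0.487878 + (0.32/6)·(k1 + 2k2 + 2k3 + k4) = 0.498971
y(0.64) ≈ 0.4990

0.4990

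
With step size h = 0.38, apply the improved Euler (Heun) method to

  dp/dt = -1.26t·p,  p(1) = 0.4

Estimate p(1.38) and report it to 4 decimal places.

0.2354

Heun: k1 = f(t_n, p_n); k2 = f(t_n + h, p_n + h·k1); p_{n+1} = p_n + (h/2)·(k1 + k2).
t=1.000000, p=0.400000:
  k1 = f(1.000000, 0.400000) = -0.504000
  k2 = f(1.380000, 0.208480) = -0.362505
  p ← 0.400000 + (0.38/2)·(-0.504000 + (-0.362505)) = 0.235364
p(1.38) ≈ 0.2354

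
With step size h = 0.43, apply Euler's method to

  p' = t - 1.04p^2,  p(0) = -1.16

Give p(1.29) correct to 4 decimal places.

-6.5261

Euler: p_{n+1} = p_n + h·f(t_n, p_n).
t=0.000000, p=-1.160000: f=-1.399424 → p ← -1.160000 + 0.43·(-1.399424) = -1.761752
t=0.430000, p=-1.761752: f=-2.797922 → p ← -1.761752 + 0.43·(-2.797922) = -2.964859
t=0.860000, p=-2.964859: f=-8.282003 → p ← -2.964859 + 0.43·(-8.282003) = -6.526120
p(1.29) ≈ -6.5261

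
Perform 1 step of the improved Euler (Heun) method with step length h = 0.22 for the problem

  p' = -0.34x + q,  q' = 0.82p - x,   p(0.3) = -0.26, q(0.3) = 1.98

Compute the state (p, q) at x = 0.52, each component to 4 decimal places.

0.1325, 1.8802

Heun on (p,q): k1 = f(x_n, state_n); k2 = f(x_n + h, state_n + h·k1); state_{n+1} = state_n + (h/2)·(k1 + k2).
0.300000: (-0.260000, 1.980000)
  k1 = (1.878000, -0.513200)
  predictor → (0.153160, 1.867096)
  k2 = (1.690296, -0.394409)
  → (0.132513, 1.880163)
(p(0.52), q(0.52)) ≈ (0.1325, 1.8802)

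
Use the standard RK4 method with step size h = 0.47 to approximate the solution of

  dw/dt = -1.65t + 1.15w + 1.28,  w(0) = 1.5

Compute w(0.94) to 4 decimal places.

5.5060

RK4: k1 = f(t_n, w_n); k2 = f(t_n + h/2, w_n + (h/2)·k1); k3 = f(t_n + h/2, w_n + (h/2)·k2); k4 = f(t_n + h, w_n + h·k3); w_{n+1} = w_n + (h/6)·(k1 + 2k2 + 2k3 + k4).
t=0.000000, w=1.500000:
  k1 = f(0.000000, 1.500000) = 3.005000
  k2 = f(0.235000, 2.206175) = 3.429351
  k3 = f(0.235000, 2.305898) = 3.544032
  k4 = f(0.470000, 3.165695) = 4.145049
  w ← 1.500000 + (0.47/6)·(k1 + 2k2 + 2k3 + k4) = 3.152584
t=0.470000, w=3.152584:
  k1 = f(0.470000, 3.152584) = 4.129972
  k2 = f(0.705000, 4.123127) = 4.858346
  k3 = f(0.705000, 4.294295) = 5.055190
  k4 = f(0.940000, 5.528523) = 6.086802
  w ← 3.152584 + (0.47/6)·(k1 + 2k2 + 2k3 + k4) = 5.506018
w(0.94) ≈ 5.5060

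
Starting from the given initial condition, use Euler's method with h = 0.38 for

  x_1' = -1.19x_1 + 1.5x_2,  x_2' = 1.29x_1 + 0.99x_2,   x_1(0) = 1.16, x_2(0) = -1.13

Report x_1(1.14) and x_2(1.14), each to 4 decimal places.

-1.0869, -2.1521

Euler on (x_1,x_2): x_1_{n+1} = x_1_n + h·x_1', x_2_{n+1} = x_2_n + h·x_2'.
0.000000: (1.160000, -1.130000); f=(-3.075400, 0.377700) → (-0.008652, -0.986474)
0.380000: (-0.008652, -0.986474); f=(-1.469415, -0.987770) → (-0.567030, -1.361827)
0.760000: (-0.567030, -1.361827); f=(-1.367975, -2.079677) → (-1.086860, -2.152104)
(x_1(1.14), x_2(1.14)) ≈ (-1.0869, -2.1521)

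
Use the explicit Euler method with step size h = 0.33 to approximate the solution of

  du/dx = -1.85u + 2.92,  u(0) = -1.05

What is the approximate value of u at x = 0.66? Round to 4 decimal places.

1.1796

Euler: u_{n+1} = u_n + h·f(x_n, u_n).
x=0.000000, u=-1.050000: f=4.862500 → u ← -1.050000 + 0.33·4.862500 = 0.554625
x=0.330000, u=0.554625: f=1.893944 → u ← 0.554625 + 0.33·1.893944 = 1.179626
u(0.66) ≈ 1.1796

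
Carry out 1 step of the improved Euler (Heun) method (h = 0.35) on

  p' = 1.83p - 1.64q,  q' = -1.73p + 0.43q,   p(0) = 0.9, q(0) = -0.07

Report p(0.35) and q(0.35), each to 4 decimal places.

Heun on (p,q): k1 = f(t_n, state_n); k2 = f(t_n + h, state_n + h·k1); state_{n+1} = state_n + (h/2)·(k1 + k2).
0.000000: (0.900000, -0.070000)
  k1 = (1.761800, -1.587100)
  predictor → (1.516630, -0.625485)
  k2 = (3.801228, -2.892728)
  → (1.873530, -0.853970)
(p(0.35), q(0.35)) ≈ (1.8735, -0.8540)

1.8735, -0.8540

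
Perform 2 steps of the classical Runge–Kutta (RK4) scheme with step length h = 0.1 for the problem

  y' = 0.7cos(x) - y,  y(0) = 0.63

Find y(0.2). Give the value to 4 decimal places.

0.6418

RK4: k1 = f(x_n, y_n); k2 = f(x_n + h/2, y_n + (h/2)·k1); k3 = f(x_n + h/2, y_n + (h/2)·k2); k4 = f(x_n + h, y_n + h·k3); y_{n+1} = y_n + (h/6)·(k1 + 2k2 + 2k3 + k4).
x=0.000000, y=0.630000:
  k1 = f(0.000000, 0.630000) = 0.070000
  k2 = f(0.050000, 0.633500) = 0.065625
  k3 = f(0.050000, 0.633281) = 0.065844
  k4 = f(0.100000, 0.636584) = 0.059919
  y ← 0.630000 + (0.1/6)·(k1 + 2k2 + 2k3 + k4) = 0.636548
x=0.100000, y=0.636548:
  k1 = f(0.100000, 0.636548) = 0.059955
  k2 = f(0.150000, 0.639545) = 0.052594
  k3 = f(0.150000, 0.639177) = 0.052962
  k4 = f(0.200000, 0.641844) = 0.044203
  y ← 0.636548 + (0.1/6)·(k1 + 2k2 + 2k3 + k4) = 0.641802
y(0.2) ≈ 0.6418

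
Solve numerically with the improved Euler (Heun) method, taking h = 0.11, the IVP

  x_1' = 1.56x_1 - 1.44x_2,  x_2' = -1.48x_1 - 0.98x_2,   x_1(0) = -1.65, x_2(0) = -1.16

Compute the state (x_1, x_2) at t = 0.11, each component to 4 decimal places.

Heun on (x_1,x_2): k1 = f(t_n, state_n); k2 = f(t_n + h, state_n + h·k1); state_{n+1} = state_n + (h/2)·(k1 + k2).
0.000000: (-1.650000, -1.160000)
  k1 = (-0.903600, 3.578800)
  predictor → (-1.749396, -0.766332)
  k2 = (-1.625540, 3.340111)
  → (-1.789103, -0.779460)
(x_1(0.11), x_2(0.11)) ≈ (-1.7891, -0.7795)

-1.7891, -0.7795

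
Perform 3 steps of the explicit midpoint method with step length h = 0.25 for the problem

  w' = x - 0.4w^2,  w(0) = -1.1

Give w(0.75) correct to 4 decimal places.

-1.2727

Midpoint: k1 = f(x_n, w_n); k2 = f(x_n + h/2, w_n + (h/2)·k1); w_{n+1} = w_n + h·k2.
x=0.000000, w=-1.100000:
  k1 = f(0.000000, -1.100000) = -0.484000
  k2 = f(0.125000, -1.160500) = -0.413704
  w ← -1.100000 + 0.25·(-0.413704) = -1.203426
x=0.250000, w=-1.203426:
  k1 = f(0.250000, -1.203426) = -0.329294
  k2 = f(0.375000, -1.244588) = -0.244599
  w ← -1.203426 + 0.25·(-0.244599) = -1.264576
x=0.500000, w=-1.264576:
  k1 = f(0.500000, -1.264576) = -0.139661
  k2 = f(0.625000, -1.282033) = -0.032444
  w ← -1.264576 + 0.25·(-0.032444) = -1.272687
w(0.75) ≈ -1.2727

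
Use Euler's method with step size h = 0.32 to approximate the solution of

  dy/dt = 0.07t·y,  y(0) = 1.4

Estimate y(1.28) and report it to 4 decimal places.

Euler: y_{n+1} = y_n + h·f(t_n, y_n).
t=0.000000, y=1.400000: f=0.000000 → y ← 1.400000 + 0.32·0.000000 = 1.400000
t=0.320000, y=1.400000: f=0.031360 → y ← 1.400000 + 0.32·0.031360 = 1.410035
t=0.640000, y=1.410035: f=0.063170 → y ← 1.410035 + 0.32·0.063170 = 1.430249
t=0.960000, y=1.430249: f=0.096113 → y ← 1.430249 + 0.32·0.096113 = 1.461006
y(1.28) ≈ 1.4610

1.4610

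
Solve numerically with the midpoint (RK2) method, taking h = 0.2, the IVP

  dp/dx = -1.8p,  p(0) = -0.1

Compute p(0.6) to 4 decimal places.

-0.0350

Midpoint: k1 = f(x_n, p_n); k2 = f(x_n + h/2, p_n + (h/2)·k1); p_{n+1} = p_n + h·k2.
x=0.000000, p=-0.100000:
  k1 = f(0.000000, -0.100000) = 0.180000
  k2 = f(0.100000, -0.082000) = 0.147600
  p ← -0.100000 + 0.2·0.147600 = -0.070480
x=0.200000, p=-0.070480:
  k1 = f(0.200000, -0.070480) = 0.126864
  k2 = f(0.300000, -0.057794) = 0.104028
  p ← -0.070480 + 0.2·0.104028 = -0.049674
x=0.400000, p=-0.049674:
  k1 = f(0.400000, -0.049674) = 0.089414
  k2 = f(0.500000, -0.040733) = 0.073319
  p ← -0.049674 + 0.2·0.073319 = -0.035010
p(0.6) ≈ -0.0350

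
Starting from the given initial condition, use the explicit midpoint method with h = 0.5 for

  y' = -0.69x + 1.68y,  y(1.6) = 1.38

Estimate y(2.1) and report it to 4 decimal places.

2.1560

Midpoint: k1 = f(x_n, y_n); k2 = f(x_n + h/2, y_n + (h/2)·k1); y_{n+1} = y_n + h·k2.
x=1.600000, y=1.380000:
  k1 = f(1.600000, 1.380000) = 1.214400
  k2 = f(1.850000, 1.683600) = 1.551948
  y ← 1.380000 + 0.5·1.551948 = 2.155974
y(2.1) ≈ 2.1560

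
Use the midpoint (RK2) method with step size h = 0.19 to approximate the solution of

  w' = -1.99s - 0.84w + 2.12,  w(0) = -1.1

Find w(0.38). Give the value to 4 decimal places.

-0.2464

Midpoint: k1 = f(s_n, w_n); k2 = f(s_n + h/2, w_n + (h/2)·k1); w_{n+1} = w_n + h·k2.
s=0.000000, w=-1.100000:
  k1 = f(0.000000, -1.100000) = 3.044000
  k2 = f(0.095000, -0.810820) = 2.612039
  w ← -1.100000 + 0.19·2.612039 = -0.603713
s=0.190000, w=-0.603713:
  k1 = f(0.190000, -0.603713) = 2.249019
  k2 = f(0.285000, -0.390056) = 1.880497
  w ← -0.603713 + 0.19·1.880497 = -0.246418
w(0.38) ≈ -0.2464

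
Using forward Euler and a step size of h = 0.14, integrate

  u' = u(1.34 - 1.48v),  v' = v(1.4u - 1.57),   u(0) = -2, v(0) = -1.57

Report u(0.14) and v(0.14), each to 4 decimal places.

-3.0258, -0.6095

Euler on (u,v): u_{n+1} = u_n + h·u', v_{n+1} = v_n + h·v'.
0.000000: (-2.000000, -1.570000); f=(-7.327200, 6.860900) → (-3.025808, -0.609474)
(u(0.14), v(0.14)) ≈ (-3.0258, -0.6095)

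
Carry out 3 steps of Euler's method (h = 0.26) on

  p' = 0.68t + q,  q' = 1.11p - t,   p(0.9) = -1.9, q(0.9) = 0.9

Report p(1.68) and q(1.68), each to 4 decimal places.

-1.1810, -1.3549

Euler on (p,q): p_{n+1} = p_n + h·p', q_{n+1} = q_n + h·q'.
0.900000: (-1.900000, 0.900000); f=(1.512000, -3.009000) → (-1.506880, 0.117660)
1.160000: (-1.506880, 0.117660); f=(0.906460, -2.832637) → (-1.271200, -0.618826)
1.420000: (-1.271200, -0.618826); f=(0.346774, -2.831032) → (-1.181039, -1.354894)
(p(1.68), q(1.68)) ≈ (-1.1810, -1.3549)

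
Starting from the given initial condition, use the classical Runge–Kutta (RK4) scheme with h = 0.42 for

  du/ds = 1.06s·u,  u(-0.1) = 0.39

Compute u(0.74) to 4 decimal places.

0.5186

RK4: k1 = f(s_n, u_n); k2 = f(s_n + h/2, u_n + (h/2)·k1); k3 = f(s_n + h/2, u_n + (h/2)·k2); k4 = f(s_n + h, u_n + h·k3); u_{n+1} = u_n + (h/6)·(k1 + 2k2 + 2k3 + k4).
s=-0.100000, u=0.390000:
  k1 = f(-0.100000, 0.390000) = -0.041340
  k2 = f(0.110000, 0.381319) = 0.044462
  k3 = f(0.110000, 0.399337) = 0.046563
  k4 = f(0.320000, 0.409556) = 0.138922
  u ← 0.390000 + (0.42/6)·(k1 + 2k2 + 2k3 + k4) = 0.409574
s=0.320000, u=0.409574:
  k1 = f(0.320000, 0.409574) = 0.138928
  k2 = f(0.530000, 0.438749) = 0.246489
  k3 = f(0.530000, 0.461337) = 0.259179
  k4 = f(0.740000, 0.518429) = 0.406656
  u ← 0.409574 + (0.42/6)·(k1 + 2k2 + 2k3 + k4) = 0.518559
u(0.74) ≈ 0.5186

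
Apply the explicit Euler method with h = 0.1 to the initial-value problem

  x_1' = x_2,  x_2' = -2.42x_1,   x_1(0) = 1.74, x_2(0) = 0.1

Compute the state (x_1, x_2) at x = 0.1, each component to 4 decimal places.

1.7500, -0.3211

Euler on (x_1,x_2): x_1_{n+1} = x_1_n + h·x_1', x_2_{n+1} = x_2_n + h·x_2'.
0.000000: (1.740000, 0.100000); f=(0.100000, -4.210800) → (1.750000, -0.321080)
(x_1(0.1), x_2(0.1)) ≈ (1.7500, -0.3211)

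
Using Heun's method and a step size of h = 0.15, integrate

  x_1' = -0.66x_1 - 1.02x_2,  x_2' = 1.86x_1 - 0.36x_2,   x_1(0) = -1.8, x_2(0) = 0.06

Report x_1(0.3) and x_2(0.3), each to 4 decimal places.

Heun on (x_1,x_2): k1 = f(t_n, state_n); k2 = f(t_n + h, state_n + h·k1); state_{n+1} = state_n + (h/2)·(k1 + k2).
0.000000: (-1.800000, 0.060000)
  k1 = (1.126800, -3.369600)
  predictor → (-1.630980, -0.445440)
  k2 = (1.530796, -2.873264)
  → (-1.600680, -0.408215)
0.150000: (-1.600680, -0.408215)
  k1 = (1.472828, -2.830308)
  predictor → (-1.379756, -0.832761)
  k2 = (1.760055, -2.266552)
  → (-1.358214, -0.790479)
(x_1(0.3), x_2(0.3)) ≈ (-1.3582, -0.7905)

-1.3582, -0.7905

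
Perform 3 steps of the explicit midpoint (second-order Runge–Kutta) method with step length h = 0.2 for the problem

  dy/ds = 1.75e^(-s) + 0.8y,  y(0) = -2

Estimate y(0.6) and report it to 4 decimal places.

Midpoint: k1 = f(s_n, y_n); k2 = f(s_n + h/2, y_n + (h/2)·k1); y_{n+1} = y_n + h·k2.
s=0.000000, y=-2.000000:
  k1 = f(0.000000, -2.000000) = 0.150000
  k2 = f(0.100000, -1.985000) = -0.004535
  y ← -2.000000 + 0.2·(-0.004535) = -2.000907
s=0.200000, y=-2.000907:
  k1 = f(0.200000, -2.000907) = -0.167947
  k2 = f(0.300000, -2.017702) = -0.317729
  y ← -2.000907 + 0.2·(-0.317729) = -2.064453
s=0.400000, y=-2.064453:
  k1 = f(0.400000, -2.064453) = -0.478502
  k2 = f(0.500000, -2.112303) = -0.628414
  y ← -2.064453 + 0.2·(-0.628414) = -2.190136
y(0.6) ≈ -2.1901

-2.1901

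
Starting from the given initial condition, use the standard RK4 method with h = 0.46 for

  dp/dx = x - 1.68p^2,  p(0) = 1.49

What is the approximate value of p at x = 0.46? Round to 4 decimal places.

RK4: k1 = f(x_n, p_n); k2 = f(x_n + h/2, p_n + (h/2)·k1); k3 = f(x_n + h/2, p_n + (h/2)·k2); k4 = f(x_n + h, p_n + h·k3); p_{n+1} = p_n + (h/6)·(k1 + 2k2 + 2k3 + k4).
x=0.000000, p=1.490000:
  k1 = f(0.000000, 1.490000) = -3.729768
  k2 = f(0.230000, 0.632153) = -0.441358
  k3 = f(0.230000, 1.388488) = -3.008869
  k4 = f(0.460000, 0.105920) = 0.441152
  p ← 1.490000 + (0.46/6)·(k1 + 2k2 + 2k3 + k4) = 0.708838
p(0.46) ≈ 0.7088

0.7088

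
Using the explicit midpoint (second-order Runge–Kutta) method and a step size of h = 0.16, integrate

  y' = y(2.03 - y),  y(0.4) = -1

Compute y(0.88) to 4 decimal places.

Midpoint: k1 = f(x_n, y_n); k2 = f(x_n + h/2, y_n + (h/2)·k1); y_{n+1} = y_n + h·k2.
x=0.400000, y=-1.000000:
  k1 = f(0.400000, -1.000000) = -3.030000
  k2 = f(0.480000, -1.242400) = -4.065630
  y ← -1.000000 + 0.16·(-4.065630) = -1.650501
x=0.560000, y=-1.650501:
  k1 = f(0.560000, -1.650501) = -6.074669
  k2 = f(0.640000, -2.136474) = -8.901565
  y ← -1.650501 + 0.16·(-8.901565) = -3.074751
x=0.720000, y=-3.074751:
  k1 = f(0.720000, -3.074751) = -15.695840
  k2 = f(0.800000, -4.330418) = -27.543273
  y ← -3.074751 + 0.16·(-27.543273) = -7.481675
y(0.88) ≈ -7.4817

-7.4817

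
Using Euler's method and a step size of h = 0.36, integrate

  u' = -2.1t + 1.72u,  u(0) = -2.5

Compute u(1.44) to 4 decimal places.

-19.5961

Euler: u_{n+1} = u_n + h·f(t_n, u_n).
t=0.000000, u=-2.500000: f=-4.300000 → u ← -2.500000 + 0.36·(-4.300000) = -4.048000
t=0.360000, u=-4.048000: f=-7.718560 → u ← -4.048000 + 0.36·(-7.718560) = -6.826682
t=0.720000, u=-6.826682: f=-13.253892 → u ← -6.826682 + 0.36·(-13.253892) = -11.598083
t=1.080000, u=-11.598083: f=-22.216702 → u ← -11.598083 + 0.36·(-22.216702) = -19.596096
u(1.44) ≈ -19.5961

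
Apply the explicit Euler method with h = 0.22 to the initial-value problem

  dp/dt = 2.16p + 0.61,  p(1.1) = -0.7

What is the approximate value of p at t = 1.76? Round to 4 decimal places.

-1.6230

Euler: p_{n+1} = p_n + h·f(t_n, p_n).
t=1.100000, p=-0.700000: f=-0.902000 → p ← -0.700000 + 0.22·(-0.902000) = -0.898440
t=1.320000, p=-0.898440: f=-1.330630 → p ← -0.898440 + 0.22·(-1.330630) = -1.191179
t=1.540000, p=-1.191179: f=-1.962946 → p ← -1.191179 + 0.22·(-1.962946) = -1.623027
p(1.76) ≈ -1.6230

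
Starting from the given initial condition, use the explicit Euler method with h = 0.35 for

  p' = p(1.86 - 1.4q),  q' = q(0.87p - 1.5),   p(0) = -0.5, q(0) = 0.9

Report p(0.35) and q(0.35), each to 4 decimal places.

-0.6050, 0.2905

Euler on (p,q): p_{n+1} = p_n + h·p', q_{n+1} = q_n + h·q'.
0.000000: (-0.500000, 0.900000); f=(-0.300000, -1.741500) → (-0.605000, 0.290475)
(p(0.35), q(0.35)) ≈ (-0.6050, 0.2905)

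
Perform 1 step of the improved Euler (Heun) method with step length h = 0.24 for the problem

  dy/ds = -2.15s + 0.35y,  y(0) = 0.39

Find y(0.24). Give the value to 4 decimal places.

0.3622

Heun: k1 = f(s_n, y_n); k2 = f(s_n + h, y_n + h·k1); y_{n+1} = y_n + (h/2)·(k1 + k2).
s=0.000000, y=0.390000:
  k1 = f(0.000000, 0.390000) = 0.136500
  k2 = f(0.240000, 0.422760) = -0.368034
  y ← 0.390000 + (0.24/2)·(0.136500 + (-0.368034)) = 0.362216
y(0.24) ≈ 0.3622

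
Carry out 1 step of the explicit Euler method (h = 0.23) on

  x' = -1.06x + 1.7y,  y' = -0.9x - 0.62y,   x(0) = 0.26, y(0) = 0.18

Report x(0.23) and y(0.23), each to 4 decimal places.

0.2670, 0.1005

Euler on (x,y): x_{n+1} = x_n + h·x', y_{n+1} = y_n + h·y'.
0.000000: (0.260000, 0.180000); f=(0.030400, -0.345600) → (0.266992, 0.100512)
(x(0.23), y(0.23)) ≈ (0.2670, 0.1005)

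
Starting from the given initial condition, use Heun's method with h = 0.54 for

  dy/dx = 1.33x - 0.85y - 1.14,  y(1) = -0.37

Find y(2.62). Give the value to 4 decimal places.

1.2543

Heun: k1 = f(x_n, y_n); k2 = f(x_n + h, y_n + h·k1); y_{n+1} = y_n + (h/2)·(k1 + k2).
x=1.000000, y=-0.370000:
  k1 = f(1.000000, -0.370000) = 0.504500
  k2 = f(1.540000, -0.097570) = 0.991135
  y ← -0.370000 + (0.54/2)·(0.504500 + 0.991135) = 0.033821
x=1.540000, y=0.033821:
  k1 = f(1.540000, 0.033821) = 0.879452
  k2 = f(2.080000, 0.508725) = 1.193983
  y ← 0.033821 + (0.54/2)·(0.879452 + 1.193983) = 0.593649
x=2.080000, y=0.593649:
  k1 = f(2.080000, 0.593649) = 1.121798
  k2 = f(2.620000, 1.199420) = 1.325093
  y ← 0.593649 + (0.54/2)·(1.121798 + 1.325093) = 1.254310
y(2.62) ≈ 1.2543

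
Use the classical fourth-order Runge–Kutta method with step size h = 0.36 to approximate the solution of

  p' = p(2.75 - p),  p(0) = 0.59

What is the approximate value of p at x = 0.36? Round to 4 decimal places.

RK4: k1 = f(x_n, p_n); k2 = f(x_n + h/2, p_n + (h/2)·k1); k3 = f(x_n + h/2, p_n + (h/2)·k2); k4 = f(x_n + h, p_n + h·k3); p_{n+1} = p_n + (h/6)·(k1 + 2k2 + 2k3 + k4).
x=0.000000, p=0.590000:
  k1 = f(0.000000, 0.590000) = 1.274400
  k2 = f(0.180000, 0.819392) = 1.581925
  k3 = f(0.180000, 0.874746) = 1.640371
  k4 = f(0.360000, 1.180534) = 1.852808
  p ← 0.590000 + (0.36/6)·(k1 + 2k2 + 2k3 + k4) = 1.164308
p(0.36) ≈ 1.1643

1.1643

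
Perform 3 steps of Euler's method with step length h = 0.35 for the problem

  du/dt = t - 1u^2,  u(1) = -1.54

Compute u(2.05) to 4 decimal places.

-5.4801

Euler: u_{n+1} = u_n + h·f(t_n, u_n).
t=1.000000, u=-1.540000: f=-1.371600 → u ← -1.540000 + 0.35·(-1.371600) = -2.020060
t=1.350000, u=-2.020060: f=-2.730642 → u ← -2.020060 + 0.35·(-2.730642) = -2.975785
t=1.700000, u=-2.975785: f=-7.155295 → u ← -2.975785 + 0.35·(-7.155295) = -5.480138
u(2.05) ≈ -5.4801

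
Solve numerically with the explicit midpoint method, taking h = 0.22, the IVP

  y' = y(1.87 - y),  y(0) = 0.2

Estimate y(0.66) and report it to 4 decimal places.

0.5414

Midpoint: k1 = f(t_n, y_n); k2 = f(t_n + h/2, y_n + (h/2)·k1); y_{n+1} = y_n + h·k2.
t=0.000000, y=0.200000:
  k1 = f(0.000000, 0.200000) = 0.334000
  k2 = f(0.110000, 0.236740) = 0.386658
  y ← 0.200000 + 0.22·0.386658 = 0.285065
t=0.220000, y=0.285065:
  k1 = f(0.220000, 0.285065) = 0.451809
  k2 = f(0.330000, 0.334764) = 0.513941
  y ← 0.285065 + 0.22·0.513941 = 0.398132
t=0.440000, y=0.398132:
  k1 = f(0.440000, 0.398132) = 0.585998
  k2 = f(0.550000, 0.462592) = 0.651055
  y ← 0.398132 + 0.22·0.651055 = 0.541364
y(0.66) ≈ 0.5414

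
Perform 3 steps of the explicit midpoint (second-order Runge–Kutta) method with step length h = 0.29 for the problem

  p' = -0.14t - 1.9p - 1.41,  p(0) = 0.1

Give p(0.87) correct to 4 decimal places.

Midpoint: k1 = f(t_n, p_n); k2 = f(t_n + h/2, p_n + (h/2)·k1); p_{n+1} = p_n + h·k2.
t=0.000000, p=0.100000:
  k1 = f(0.000000, 0.100000) = -1.600000
  k2 = f(0.145000, -0.132000) = -1.179500
  p ← 0.100000 + 0.29·(-1.179500) = -0.242055
t=0.290000, p=-0.242055:
  k1 = f(0.290000, -0.242055) = -0.990695
  k2 = f(0.435000, -0.385706) = -0.738059
  p ← -0.242055 + 0.29·(-0.738059) = -0.456092
t=0.580000, p=-0.456092:
  k1 = f(0.580000, -0.456092) = -0.624625
  k2 = f(0.725000, -0.546663) = -0.472841
  p ← -0.456092 + 0.29·(-0.472841) = -0.593216
p(0.87) ≈ -0.5932

-0.5932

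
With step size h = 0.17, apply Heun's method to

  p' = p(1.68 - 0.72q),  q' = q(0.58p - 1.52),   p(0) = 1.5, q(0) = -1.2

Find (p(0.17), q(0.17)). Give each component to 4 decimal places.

2.2716, -1.1089

Heun on (p,q): k1 = f(t_n, state_n); k2 = f(t_n + h, state_n + h·k1); state_{n+1} = state_n + (h/2)·(k1 + k2).
0.000000: (1.500000, -1.200000)
  k1 = (3.816000, 0.780000)
  predictor → (2.148720, -1.067400)
  k2 = (5.261201, 0.292193)
  → (2.271562, -1.108864)
(p(0.17), q(0.17)) ≈ (2.2716, -1.1089)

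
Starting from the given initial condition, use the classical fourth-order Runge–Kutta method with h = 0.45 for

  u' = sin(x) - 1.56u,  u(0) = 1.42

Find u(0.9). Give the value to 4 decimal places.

0.5973

RK4: k1 = f(x_n, u_n); k2 = f(x_n + h/2, u_n + (h/2)·k1); k3 = f(x_n + h/2, u_n + (h/2)·k2); k4 = f(x_n + h, u_n + h·k3); u_{n+1} = u_n + (h/6)·(k1 + 2k2 + 2k3 + k4).
x=0.000000, u=1.420000:
  k1 = f(0.000000, 1.420000) = -2.215200
  k2 = f(0.225000, 0.921580) = -1.214558
  k3 = f(0.225000, 1.146724) = -1.565784
  k4 = f(0.450000, 0.715397) = -0.681054
  u ← 1.420000 + (0.45/6)·(k1 + 2k2 + 2k3 + k4) = 0.785730
x=0.450000, u=0.785730:
  k1 = f(0.450000, 0.785730) = -0.790773
  k2 = f(0.675000, 0.607806) = -0.323280
  k3 = f(0.675000, 0.712992) = -0.487370
  k4 = f(0.900000, 0.566413) = -0.100278
  u ← 0.785730 + (0.45/6)·(k1 + 2k2 + 2k3 + k4) = 0.597303
u(0.9) ≈ 0.5973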